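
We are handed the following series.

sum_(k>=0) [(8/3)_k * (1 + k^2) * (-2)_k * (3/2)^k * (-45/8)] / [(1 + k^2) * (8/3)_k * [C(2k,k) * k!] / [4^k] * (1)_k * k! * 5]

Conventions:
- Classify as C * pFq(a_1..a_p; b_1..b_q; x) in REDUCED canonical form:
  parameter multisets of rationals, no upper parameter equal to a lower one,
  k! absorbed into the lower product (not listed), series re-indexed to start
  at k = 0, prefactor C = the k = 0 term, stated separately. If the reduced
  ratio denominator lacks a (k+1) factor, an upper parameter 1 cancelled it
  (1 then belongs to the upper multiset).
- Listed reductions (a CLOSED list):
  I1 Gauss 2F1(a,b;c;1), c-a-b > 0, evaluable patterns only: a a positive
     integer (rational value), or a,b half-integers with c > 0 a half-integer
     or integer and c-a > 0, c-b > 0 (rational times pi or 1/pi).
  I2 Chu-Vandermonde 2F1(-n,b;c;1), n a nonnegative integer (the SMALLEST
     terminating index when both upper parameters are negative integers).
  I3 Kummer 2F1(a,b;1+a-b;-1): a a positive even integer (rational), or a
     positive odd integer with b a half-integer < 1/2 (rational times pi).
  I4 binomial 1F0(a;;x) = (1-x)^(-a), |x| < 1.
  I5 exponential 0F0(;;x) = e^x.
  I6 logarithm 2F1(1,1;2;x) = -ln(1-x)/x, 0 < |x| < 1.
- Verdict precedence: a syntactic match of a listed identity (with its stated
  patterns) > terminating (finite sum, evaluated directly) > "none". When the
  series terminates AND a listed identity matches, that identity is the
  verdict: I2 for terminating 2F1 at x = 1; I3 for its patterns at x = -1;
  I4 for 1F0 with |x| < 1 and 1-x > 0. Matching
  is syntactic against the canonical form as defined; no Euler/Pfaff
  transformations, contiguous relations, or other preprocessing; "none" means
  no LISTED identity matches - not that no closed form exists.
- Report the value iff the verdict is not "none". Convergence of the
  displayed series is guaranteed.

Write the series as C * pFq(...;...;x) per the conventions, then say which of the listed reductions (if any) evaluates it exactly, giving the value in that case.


x = 3/2 here; the reduced form reads 1F2, upper {-2}, lower {1/2, 1}, C = -9/8. Verdict: terminating - the sum ends at index 2 because -2 is a negative integer; exact evaluation follows. Value: 63/16.

Structural cue: t_0 = -9/8 here, and striking the common factor k^2 + 1 reduces the term (prefactor -9/8).
Term ratio: r(k) = (3/2) * (k-2) / [(k+1/2) (k+1) (k+1)] - poly over poly, x = (3/2) from leading terms; C = -9/8 at k = 0.


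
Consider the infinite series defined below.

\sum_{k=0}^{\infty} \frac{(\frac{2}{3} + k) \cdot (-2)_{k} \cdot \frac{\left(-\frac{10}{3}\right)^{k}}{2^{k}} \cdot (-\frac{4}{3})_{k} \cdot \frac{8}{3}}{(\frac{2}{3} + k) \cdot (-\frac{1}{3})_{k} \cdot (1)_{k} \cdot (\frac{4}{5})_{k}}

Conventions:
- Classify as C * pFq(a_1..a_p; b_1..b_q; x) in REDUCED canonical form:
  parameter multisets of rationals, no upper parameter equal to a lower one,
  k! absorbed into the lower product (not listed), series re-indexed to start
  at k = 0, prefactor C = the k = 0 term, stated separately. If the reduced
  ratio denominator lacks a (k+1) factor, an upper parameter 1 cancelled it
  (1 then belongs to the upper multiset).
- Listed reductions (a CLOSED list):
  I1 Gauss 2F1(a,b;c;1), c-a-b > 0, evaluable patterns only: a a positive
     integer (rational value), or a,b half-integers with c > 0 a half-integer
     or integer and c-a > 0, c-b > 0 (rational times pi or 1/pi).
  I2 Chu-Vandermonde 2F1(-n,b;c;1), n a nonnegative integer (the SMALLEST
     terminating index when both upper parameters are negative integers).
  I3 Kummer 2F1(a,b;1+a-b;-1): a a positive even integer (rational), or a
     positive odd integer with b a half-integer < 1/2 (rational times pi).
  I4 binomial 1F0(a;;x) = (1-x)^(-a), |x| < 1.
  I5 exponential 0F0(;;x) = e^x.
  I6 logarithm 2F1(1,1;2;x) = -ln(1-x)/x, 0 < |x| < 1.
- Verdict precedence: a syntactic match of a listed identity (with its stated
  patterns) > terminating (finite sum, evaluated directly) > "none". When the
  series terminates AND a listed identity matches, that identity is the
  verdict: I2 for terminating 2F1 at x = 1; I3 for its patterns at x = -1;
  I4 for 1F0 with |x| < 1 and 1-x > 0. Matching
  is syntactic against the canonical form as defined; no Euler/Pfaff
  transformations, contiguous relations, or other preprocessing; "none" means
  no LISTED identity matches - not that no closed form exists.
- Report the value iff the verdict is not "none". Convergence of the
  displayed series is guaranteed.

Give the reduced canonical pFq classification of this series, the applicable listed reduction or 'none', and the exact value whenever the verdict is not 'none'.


Structural cue: t_0 = \frac{8}{3} here, and striking the common factor k + 2/3 reduces the term (C = 8/3).
Ratio: r(k) = -\frac{5}{3} * (k-2) (k-\frac{4}{3}) / [(k-\frac{1}{3}) (k+\frac{4}{5}) (k+1)] - rational; roots negated = parameters, x = -\frac{5}{3}, C = \frac{8}{3}.

The series (x = -\frac{5}{3}) is 2F2: upper {-2, -\frac{4}{3}}, lower {-\frac{1}{3}, \frac{4}{5}}, prefactor \frac{8}{3}. Verdict: terminating - no listed pattern fits, but -2 in the upper list cuts the series at k = 2; direct evaluation. Hence: \frac{8948}{243}.


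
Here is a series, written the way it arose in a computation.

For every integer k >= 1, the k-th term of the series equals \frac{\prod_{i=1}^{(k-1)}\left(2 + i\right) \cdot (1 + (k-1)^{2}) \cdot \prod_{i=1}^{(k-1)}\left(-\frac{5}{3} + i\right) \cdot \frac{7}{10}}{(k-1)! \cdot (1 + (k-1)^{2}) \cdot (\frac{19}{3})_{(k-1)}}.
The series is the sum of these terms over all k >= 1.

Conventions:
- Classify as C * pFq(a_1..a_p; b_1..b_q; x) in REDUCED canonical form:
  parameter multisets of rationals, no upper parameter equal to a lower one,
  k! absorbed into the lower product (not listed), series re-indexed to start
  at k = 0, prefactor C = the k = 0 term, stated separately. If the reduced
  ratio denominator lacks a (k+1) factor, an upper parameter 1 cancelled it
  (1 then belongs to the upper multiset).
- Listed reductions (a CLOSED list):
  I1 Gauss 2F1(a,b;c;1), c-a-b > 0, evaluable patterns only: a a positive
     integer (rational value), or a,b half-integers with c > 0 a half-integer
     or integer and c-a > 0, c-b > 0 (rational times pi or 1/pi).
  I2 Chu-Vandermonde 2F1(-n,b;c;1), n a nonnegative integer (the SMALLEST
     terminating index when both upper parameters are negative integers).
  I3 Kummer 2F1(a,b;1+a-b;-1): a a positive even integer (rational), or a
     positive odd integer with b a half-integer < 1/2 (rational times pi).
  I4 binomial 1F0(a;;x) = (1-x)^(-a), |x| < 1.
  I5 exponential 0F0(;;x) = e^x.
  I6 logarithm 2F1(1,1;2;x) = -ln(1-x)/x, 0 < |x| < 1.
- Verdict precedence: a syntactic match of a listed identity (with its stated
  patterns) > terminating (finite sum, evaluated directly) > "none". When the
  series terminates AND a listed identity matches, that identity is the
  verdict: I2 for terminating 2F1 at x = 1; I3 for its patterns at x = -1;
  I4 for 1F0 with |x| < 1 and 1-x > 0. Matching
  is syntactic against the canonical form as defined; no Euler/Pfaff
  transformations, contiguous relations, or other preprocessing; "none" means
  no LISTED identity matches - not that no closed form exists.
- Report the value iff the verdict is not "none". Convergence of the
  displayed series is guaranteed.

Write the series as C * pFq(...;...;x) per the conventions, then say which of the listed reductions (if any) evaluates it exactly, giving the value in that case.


Prefactor \frac{7}{10}, argument 1: 2F1 with upper {-\frac{2}{3}, 3} over lower {\frac{19}{3}}. Verdict (x = 1): Gauss's theorem (I1) applies (x = 1: the Gamma ratio telescopes since c-a-b = 4 > 0 and a = 3 in Z>0). Hence: \frac{182}{405}.

Key observation: from the first term \frac{7}{10}: striking the common factor k^2 + 1 reduces the term (C = 7/10).
Adjacent-term ratio: r(k) = 1 * (k-\frac{2}{3}) (k+3) / [(k+\frac{19}{3}) (k+1)] ; factor over Q: parameters, x = 1, and C = \frac{7}{10}.


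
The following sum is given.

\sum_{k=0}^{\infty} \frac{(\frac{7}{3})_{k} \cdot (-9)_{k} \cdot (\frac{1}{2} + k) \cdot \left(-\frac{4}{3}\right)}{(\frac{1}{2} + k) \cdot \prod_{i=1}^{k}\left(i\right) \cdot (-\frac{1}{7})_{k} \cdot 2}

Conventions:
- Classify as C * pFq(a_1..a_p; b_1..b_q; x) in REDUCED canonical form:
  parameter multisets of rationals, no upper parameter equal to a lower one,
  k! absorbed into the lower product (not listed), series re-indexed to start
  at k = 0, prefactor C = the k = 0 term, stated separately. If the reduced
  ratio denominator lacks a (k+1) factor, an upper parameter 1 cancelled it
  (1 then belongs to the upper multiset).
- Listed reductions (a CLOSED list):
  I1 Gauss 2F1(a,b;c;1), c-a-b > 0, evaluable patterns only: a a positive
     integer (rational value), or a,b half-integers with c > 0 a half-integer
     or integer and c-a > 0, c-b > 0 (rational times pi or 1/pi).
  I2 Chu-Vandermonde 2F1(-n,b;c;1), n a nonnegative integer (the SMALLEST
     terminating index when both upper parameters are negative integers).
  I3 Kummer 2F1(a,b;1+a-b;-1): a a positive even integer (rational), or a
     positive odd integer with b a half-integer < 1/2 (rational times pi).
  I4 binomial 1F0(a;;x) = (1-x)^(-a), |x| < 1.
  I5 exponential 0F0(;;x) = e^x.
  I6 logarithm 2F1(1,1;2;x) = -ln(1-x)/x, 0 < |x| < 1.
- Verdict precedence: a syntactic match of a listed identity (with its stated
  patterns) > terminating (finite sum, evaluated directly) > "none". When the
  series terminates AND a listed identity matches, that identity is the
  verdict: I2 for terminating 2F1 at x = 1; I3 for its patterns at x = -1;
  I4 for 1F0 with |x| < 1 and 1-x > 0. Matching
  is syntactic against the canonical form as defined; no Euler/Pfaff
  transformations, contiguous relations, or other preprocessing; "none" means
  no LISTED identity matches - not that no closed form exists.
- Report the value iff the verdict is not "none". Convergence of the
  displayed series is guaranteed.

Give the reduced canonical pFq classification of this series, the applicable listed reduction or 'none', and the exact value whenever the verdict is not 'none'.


This is -\frac{2}{3} * 2F1(-9, \frac{7}{3}; -\frac{1}{7}; 1) in reduced canonical form. Verdict at x = 1: the Chu-Vandermonde identity I2 matches (terminating 2F1 at x = 1 with n = 9, b = 7/3, c = -\frac{1}{7}). Hence: -\frac{535933456}{10001188179}.

Key observation: t_0 being -\frac{2}{3}, the constant factors (C = -2/3, x = 1) combine into one prefactor.
Consecutive-term ratio: r(k) = 1 * (k-9) (k+\frac{7}{3}) / [(k-\frac{1}{7}) (k+1)] - rational in k, leading ratio 1; with t_0 = -\frac{2}{3}, classification follows.


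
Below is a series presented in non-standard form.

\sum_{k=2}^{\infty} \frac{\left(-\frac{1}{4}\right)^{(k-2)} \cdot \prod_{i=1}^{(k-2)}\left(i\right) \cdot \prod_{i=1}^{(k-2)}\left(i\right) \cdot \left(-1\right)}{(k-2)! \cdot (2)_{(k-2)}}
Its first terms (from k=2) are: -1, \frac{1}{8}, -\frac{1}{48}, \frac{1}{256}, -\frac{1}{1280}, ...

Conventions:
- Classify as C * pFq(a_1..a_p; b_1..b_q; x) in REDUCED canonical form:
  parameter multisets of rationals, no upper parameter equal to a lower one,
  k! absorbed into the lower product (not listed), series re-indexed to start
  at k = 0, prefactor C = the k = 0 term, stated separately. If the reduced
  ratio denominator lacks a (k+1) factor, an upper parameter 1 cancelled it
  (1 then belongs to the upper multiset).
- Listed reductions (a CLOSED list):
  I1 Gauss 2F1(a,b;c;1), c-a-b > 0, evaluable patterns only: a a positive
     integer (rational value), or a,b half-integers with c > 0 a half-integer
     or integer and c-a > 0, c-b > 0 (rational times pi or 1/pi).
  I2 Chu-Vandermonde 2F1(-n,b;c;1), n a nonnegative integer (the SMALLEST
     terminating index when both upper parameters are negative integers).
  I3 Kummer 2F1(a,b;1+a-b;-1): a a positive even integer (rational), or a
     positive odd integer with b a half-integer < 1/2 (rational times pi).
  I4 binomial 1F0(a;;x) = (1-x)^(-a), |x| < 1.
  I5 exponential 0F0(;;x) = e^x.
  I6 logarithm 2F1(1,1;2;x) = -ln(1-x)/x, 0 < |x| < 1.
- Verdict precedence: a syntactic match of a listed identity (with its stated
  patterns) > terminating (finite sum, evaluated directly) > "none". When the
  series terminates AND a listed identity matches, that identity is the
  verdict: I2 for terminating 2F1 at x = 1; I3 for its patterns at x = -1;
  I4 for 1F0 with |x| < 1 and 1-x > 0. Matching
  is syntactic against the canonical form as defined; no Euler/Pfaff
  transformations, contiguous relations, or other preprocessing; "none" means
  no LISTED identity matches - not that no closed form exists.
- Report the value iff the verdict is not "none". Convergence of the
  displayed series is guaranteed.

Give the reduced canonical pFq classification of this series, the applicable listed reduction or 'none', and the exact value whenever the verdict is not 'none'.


The series (x = -\frac{1}{4}) is 2F1: upper {1, 1}, lower {2}, prefactor -1. Verdict: this is the logarithmic series (I6) (the logarithm: parameters (1,1;2), x = -\frac{1}{4}). Sum: \left(-4\right) \cdot \ln\left(\frac{5}{4}\right).

Key observation: t_0 being -1, the running product (C = -1, x = -1/4) telescopes to a rising factorial.
Adjacent-term ratio: r(k) = -\frac{1}{4} * (k+1) (k+1) / [(k+2) (k+1)] - rational in k. x = -\frac{1}{4}; t_0 = -1; negate the roots.


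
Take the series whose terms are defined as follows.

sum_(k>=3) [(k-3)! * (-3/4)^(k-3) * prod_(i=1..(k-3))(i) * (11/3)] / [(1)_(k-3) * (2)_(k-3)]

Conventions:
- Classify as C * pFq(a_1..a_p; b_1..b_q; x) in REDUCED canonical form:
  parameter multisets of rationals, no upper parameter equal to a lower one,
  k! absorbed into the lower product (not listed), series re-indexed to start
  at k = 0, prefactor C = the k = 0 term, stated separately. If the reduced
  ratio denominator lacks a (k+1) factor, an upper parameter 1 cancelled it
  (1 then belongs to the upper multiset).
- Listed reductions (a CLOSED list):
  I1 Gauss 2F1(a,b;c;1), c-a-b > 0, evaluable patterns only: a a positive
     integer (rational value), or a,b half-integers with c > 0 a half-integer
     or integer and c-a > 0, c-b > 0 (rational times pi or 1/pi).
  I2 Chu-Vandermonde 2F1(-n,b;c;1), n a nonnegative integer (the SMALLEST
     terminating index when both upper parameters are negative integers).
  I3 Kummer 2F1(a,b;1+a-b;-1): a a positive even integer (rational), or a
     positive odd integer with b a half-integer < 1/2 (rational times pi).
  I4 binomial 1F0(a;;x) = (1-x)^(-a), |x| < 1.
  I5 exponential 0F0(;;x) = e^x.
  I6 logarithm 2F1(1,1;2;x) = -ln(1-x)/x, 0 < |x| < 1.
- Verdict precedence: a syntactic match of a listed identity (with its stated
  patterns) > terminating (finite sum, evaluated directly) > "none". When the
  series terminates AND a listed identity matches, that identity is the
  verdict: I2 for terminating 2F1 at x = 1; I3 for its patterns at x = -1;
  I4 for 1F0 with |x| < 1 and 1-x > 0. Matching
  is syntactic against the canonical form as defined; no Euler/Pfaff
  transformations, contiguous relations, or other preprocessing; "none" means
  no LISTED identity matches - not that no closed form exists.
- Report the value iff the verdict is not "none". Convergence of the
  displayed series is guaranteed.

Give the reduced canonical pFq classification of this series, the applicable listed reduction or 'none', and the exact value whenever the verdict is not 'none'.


x = -3/4 here; the reduced form reads 2F1, upper {1, 1}, lower {2}, C = 11/3. Verdict: logarithm (I6) applies (the logarithm: parameters (1,1;2), x = -3/4). Hence: (44/9) * ln(7/4).

Key observation: t_0 = 11/3 here, and the factorial ratio (C = 11/3, x = -3/4) (k+a-1)!/(a-1)! is a rising factorial (a)_k.
Consecutive-term ratio: r(k) = (-3/4) * (k+1) (k+1) / [(k+2) (k+1)] ; factor over Q: parameters, x = (-3/4), and C = 11/3.


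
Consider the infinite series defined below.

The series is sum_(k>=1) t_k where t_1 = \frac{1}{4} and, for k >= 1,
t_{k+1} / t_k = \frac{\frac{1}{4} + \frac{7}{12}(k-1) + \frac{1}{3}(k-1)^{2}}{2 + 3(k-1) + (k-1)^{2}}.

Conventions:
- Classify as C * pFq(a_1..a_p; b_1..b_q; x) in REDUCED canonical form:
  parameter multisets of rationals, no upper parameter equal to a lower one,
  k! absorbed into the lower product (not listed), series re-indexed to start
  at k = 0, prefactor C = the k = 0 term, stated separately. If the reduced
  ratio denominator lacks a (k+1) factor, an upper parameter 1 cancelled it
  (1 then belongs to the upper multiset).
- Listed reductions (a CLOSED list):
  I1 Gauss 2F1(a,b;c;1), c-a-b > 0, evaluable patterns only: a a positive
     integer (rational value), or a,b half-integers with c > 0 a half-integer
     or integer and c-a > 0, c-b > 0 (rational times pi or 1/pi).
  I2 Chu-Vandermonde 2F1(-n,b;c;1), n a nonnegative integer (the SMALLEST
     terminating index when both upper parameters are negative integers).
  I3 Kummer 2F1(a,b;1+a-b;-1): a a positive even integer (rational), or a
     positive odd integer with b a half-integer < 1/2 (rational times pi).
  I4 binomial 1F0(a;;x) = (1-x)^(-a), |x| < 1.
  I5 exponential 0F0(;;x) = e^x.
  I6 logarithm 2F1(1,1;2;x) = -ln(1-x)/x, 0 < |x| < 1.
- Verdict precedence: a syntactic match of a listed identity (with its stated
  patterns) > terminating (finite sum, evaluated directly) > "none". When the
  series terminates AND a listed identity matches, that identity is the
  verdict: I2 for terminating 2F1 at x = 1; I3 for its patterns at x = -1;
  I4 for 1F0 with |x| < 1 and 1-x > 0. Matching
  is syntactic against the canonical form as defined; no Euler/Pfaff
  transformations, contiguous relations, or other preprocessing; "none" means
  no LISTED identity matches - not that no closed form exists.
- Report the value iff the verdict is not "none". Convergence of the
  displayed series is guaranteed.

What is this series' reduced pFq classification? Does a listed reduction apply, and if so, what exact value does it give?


The series (x = \frac{1}{3}) is 2F1: upper {\frac{3}{4}, 1}, lower {2}, prefactor \frac{1}{4}. Verdict: none. A 2F1 with upper {\frac{3}{4}, 1} fits none of I1-I6 at x = \frac{1}{3}; the sum runs forever.

The tell: t_0 = \frac{1}{4} here, and the expanded ratio factors over Q; C = 1/4, roots give parameters.
Term ratio: r(k) = \frac{1}{3} * (k+\frac{3}{4}) (k+1) / [(k+2) (k+1)] - rational; roots negated = parameters, x = \frac{1}{3}, C = \frac{1}{4}.


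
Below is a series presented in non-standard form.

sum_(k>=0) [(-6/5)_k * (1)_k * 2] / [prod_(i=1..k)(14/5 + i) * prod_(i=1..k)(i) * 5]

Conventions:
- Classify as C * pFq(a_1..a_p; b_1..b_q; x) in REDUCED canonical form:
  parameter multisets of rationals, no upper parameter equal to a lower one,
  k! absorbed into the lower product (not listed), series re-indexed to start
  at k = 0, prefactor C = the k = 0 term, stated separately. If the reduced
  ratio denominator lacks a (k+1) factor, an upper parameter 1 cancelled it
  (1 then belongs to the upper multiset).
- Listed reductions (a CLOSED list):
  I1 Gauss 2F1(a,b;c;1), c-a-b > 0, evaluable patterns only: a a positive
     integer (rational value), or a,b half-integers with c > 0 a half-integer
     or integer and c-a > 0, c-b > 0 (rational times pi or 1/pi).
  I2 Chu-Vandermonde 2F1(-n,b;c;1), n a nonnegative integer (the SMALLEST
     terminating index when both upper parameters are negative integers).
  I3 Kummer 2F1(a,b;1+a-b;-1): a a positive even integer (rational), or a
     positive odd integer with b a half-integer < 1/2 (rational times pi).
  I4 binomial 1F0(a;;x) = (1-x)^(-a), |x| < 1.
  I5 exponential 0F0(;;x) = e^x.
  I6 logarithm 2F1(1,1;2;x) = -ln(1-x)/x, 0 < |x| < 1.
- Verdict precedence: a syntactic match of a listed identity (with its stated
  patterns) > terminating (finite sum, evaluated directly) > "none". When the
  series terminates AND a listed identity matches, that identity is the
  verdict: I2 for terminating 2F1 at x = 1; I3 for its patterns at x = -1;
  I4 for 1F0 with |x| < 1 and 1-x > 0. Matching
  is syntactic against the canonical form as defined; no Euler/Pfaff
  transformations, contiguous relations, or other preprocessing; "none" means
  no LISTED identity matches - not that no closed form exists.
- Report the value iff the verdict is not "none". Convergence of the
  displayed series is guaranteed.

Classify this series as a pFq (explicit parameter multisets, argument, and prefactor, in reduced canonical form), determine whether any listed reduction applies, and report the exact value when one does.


Classification (C = 2/5): 2F1 with upper {-6/5, 1}, lower {19/5}, argument x = 1. Verdict: the Gauss summation I1 fires (x = 1: the Gamma ratio telescopes since c-a-b = 4 > 0 and a = 1 in Z>0). Exact value: 7/25.

First insight: with t_0 = 2/5, the product of the first k integers (prefactor 2/5) is k!.
Step ratio: r(k) = 1 * (k-6/5) (k+1) / [(k+19/5) (k+1)] - rational; roots negated = parameters, x = 1, C = 2/5.


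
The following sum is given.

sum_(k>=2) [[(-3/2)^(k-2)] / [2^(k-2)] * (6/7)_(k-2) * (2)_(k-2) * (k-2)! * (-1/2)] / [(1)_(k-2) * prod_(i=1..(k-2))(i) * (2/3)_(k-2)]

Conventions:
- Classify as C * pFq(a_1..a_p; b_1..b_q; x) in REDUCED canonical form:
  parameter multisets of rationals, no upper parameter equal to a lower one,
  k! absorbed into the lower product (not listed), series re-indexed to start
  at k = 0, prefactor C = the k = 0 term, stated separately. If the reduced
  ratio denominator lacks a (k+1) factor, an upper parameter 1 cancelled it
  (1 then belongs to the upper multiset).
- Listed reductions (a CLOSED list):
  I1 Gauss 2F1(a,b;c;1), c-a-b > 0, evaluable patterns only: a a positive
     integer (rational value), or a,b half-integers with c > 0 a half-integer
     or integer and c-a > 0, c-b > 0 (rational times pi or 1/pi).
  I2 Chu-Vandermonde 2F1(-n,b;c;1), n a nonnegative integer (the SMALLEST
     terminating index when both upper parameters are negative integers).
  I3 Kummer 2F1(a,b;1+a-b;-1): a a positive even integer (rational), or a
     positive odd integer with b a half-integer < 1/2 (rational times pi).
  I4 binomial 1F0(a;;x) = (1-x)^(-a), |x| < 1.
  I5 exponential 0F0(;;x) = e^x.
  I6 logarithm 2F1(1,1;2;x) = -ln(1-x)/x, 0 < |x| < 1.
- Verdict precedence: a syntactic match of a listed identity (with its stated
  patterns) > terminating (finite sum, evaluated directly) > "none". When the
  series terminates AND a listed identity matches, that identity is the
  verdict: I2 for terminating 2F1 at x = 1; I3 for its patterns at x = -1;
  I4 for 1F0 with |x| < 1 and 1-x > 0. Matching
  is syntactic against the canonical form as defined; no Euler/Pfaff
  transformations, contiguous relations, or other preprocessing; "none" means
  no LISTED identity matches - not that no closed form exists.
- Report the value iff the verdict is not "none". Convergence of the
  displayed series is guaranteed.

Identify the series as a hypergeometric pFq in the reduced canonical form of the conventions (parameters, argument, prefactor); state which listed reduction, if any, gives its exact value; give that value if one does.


Reduced: x = -3/4, 2F1, upper = {6/7, 2}, lower = {2/3}, C = -1/2. Verdict: none. A 2F1 with upper {6/7, 2} fits none of I1-I6 at x = -3/4; the sum runs forever.

Structural cue: x = (-3/4) and the two k-th powers (C = -1/2) combine into one argument.
Consecutive-term ratio: r(k) = (-3/4) * (k+6/7) (k+2) / [(k+2/3) (k+1)] - poly over poly, x = (-3/4) from leading terms; C = -1/2 at k = 0.


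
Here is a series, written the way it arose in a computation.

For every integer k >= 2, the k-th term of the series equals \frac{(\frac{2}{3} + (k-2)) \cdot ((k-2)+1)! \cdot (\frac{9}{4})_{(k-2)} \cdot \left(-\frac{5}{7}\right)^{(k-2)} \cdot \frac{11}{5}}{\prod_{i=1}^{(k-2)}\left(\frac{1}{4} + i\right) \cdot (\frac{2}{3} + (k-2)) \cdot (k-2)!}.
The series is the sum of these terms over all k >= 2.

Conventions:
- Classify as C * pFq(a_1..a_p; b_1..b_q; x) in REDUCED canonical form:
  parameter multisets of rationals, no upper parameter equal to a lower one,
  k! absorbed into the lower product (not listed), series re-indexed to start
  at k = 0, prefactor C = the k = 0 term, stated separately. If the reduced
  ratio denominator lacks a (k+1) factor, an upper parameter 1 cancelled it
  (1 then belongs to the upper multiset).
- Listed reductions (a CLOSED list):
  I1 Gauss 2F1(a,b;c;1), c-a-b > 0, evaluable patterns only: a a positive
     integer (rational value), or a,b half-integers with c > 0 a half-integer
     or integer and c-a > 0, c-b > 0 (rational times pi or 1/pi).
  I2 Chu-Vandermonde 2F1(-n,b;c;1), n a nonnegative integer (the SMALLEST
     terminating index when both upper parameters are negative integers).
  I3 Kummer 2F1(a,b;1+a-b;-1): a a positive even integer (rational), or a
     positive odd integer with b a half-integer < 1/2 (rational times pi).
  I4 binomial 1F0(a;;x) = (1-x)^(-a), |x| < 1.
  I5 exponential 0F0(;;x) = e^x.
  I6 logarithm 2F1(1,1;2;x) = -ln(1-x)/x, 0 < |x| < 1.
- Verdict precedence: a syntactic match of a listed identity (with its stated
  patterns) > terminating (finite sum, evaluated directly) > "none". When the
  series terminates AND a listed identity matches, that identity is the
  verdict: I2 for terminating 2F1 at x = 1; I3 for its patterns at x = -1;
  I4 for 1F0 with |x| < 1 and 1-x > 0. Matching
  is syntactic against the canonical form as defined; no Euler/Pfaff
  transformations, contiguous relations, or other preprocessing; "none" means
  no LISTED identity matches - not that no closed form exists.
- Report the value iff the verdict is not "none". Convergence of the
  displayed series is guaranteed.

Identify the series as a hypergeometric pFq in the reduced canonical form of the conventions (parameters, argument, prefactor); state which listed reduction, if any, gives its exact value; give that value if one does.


Classification (C = \frac{11}{5}): 2F1 with upper {2, \frac{9}{4}}, lower {\frac{5}{4}}, argument x = -\frac{5}{7}. Verdict: none. Every listed pattern misses the 2F1 form at -\frac{5}{7}, upper {2, \frac{9}{4}}.

Structural cue: t_0 being \frac{11}{5}, k + 2/3 divides numerator and denominator alike; C = 11/5, x = -5/7 after cancelling.
Step ratio: r(k) = -\frac{5}{7} * (k+2) (k+\frac{9}{4}) / [(k+\frac{5}{4}) (k+1)] - rational in k, leading ratio -\frac{5}{7}; with t_0 = \frac{11}{5}, classification follows.


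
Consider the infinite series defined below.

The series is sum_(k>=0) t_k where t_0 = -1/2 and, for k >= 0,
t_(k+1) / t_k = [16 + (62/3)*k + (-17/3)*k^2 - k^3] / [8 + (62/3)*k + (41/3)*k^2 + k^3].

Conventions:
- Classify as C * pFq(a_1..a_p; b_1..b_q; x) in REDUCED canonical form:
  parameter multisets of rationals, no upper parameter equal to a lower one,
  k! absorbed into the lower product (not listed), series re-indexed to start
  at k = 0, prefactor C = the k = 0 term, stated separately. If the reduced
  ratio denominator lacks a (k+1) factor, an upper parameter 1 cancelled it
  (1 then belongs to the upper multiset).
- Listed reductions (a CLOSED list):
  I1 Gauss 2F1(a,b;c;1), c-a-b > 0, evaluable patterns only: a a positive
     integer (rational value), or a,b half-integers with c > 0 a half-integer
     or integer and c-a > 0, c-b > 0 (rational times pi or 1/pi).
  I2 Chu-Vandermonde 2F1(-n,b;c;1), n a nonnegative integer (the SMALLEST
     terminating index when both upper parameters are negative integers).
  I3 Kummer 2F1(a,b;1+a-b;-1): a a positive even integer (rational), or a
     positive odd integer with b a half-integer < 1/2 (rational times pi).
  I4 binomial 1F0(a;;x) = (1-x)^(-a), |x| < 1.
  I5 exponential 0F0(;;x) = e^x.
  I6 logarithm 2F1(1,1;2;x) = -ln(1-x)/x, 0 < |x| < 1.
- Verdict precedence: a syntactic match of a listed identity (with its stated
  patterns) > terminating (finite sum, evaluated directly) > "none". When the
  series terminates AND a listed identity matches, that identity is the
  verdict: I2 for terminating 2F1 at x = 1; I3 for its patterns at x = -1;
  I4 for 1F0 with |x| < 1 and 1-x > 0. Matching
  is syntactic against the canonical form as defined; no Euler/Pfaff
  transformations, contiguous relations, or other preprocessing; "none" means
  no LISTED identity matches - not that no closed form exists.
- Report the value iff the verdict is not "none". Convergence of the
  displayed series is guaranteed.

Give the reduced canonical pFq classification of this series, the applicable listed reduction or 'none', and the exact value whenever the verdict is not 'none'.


This is -1/2 * 2F1(-3, 8; 12; -1) in reduced canonical form. Verdict: Kummer (I3) fires (x = -1; c = 12 equals 1+a-b for upper {-3, 8}: listed pattern). Value: -33/14.

The tell: with t_0 = -1/2, factor the ratio over Q (prefactor -1/2): negated roots = parameters.
Adjacent-term ratio: r(k) = (-1) * (k-3) (k+8) / [(k+12) (k+1)] - rational in k, leading ratio (-1); with t_0 = -1/2, classification follows.


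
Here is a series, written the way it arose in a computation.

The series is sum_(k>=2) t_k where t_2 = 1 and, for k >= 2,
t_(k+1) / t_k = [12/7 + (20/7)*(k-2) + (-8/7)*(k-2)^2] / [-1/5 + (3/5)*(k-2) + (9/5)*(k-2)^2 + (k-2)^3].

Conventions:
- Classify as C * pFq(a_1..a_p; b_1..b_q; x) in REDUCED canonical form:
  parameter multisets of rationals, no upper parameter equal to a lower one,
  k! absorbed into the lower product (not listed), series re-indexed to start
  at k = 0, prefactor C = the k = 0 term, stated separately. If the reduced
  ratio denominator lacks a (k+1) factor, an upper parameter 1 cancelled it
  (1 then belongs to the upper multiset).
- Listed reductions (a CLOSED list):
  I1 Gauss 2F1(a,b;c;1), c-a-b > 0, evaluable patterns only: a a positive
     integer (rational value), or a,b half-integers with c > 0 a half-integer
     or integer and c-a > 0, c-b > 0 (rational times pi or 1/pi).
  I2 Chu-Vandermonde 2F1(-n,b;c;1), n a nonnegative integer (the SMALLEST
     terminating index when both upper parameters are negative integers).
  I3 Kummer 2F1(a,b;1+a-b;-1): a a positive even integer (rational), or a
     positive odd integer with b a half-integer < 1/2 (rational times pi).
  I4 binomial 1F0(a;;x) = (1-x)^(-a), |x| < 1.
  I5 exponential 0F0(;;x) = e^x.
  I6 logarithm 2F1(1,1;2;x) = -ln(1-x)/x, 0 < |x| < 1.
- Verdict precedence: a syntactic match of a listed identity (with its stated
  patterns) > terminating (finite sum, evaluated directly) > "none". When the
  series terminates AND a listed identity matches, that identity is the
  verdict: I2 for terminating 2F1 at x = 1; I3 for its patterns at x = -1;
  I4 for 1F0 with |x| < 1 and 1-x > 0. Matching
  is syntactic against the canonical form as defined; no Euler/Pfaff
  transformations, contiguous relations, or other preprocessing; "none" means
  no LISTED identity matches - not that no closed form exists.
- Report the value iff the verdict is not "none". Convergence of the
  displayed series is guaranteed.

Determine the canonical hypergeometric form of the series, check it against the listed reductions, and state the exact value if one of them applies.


This is 1 * 2F2(-3, 1/2; -1/5, 1; -8/7) in reduced canonical form. Verdict: terminating (-3 upstairs). 4 nonzero terms in all; added directly. Exact value: -56723/3087.

Key observation: x = (-8/7) and roots of the ratio polynomials (prefactor 1) are the negated parameters.
Consecutive-term ratio: r(k) = (-8/7) * (k-3) (k+1/2) / [(k-1/5) (k+1) (k+1)] - rational in k, leading ratio (-8/7); with t_0 = 1, classification follows.


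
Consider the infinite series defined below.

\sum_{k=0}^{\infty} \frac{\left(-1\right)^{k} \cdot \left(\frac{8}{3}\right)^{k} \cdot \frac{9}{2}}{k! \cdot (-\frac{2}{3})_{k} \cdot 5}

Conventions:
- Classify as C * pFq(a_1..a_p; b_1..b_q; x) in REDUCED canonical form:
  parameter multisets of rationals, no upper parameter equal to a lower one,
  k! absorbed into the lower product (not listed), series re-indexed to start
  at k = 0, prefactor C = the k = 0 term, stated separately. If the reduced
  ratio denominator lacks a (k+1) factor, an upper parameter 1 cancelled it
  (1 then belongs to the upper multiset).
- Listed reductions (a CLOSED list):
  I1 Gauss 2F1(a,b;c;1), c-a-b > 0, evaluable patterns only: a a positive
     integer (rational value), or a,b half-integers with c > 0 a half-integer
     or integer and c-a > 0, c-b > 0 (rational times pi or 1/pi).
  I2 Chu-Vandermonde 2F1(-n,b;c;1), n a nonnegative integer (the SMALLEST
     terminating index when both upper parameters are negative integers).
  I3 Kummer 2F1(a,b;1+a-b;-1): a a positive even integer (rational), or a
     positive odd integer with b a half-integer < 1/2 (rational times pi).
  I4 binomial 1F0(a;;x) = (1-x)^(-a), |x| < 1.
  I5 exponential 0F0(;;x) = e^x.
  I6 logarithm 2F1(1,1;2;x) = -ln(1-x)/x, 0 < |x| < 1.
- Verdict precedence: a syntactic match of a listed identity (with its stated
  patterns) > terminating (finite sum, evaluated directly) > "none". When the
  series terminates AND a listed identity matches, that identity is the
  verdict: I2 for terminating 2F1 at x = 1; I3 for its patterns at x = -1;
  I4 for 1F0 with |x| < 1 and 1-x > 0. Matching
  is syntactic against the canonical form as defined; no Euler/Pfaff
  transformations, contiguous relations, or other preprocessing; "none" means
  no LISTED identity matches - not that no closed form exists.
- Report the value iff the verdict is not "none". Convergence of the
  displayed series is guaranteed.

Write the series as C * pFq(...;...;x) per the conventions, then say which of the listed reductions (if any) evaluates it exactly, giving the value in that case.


This is \frac{9}{10} * 0F1(-; -\frac{2}{3}; -\frac{8}{3}) in reduced canonical form. Verdict: none (x = -\frac{8}{3}): each listed identity misses the multisets {-} ; {-\frac{2}{3}}.

First insight: t_0 = \frac{9}{10} here, and the constant factors (C = 9/10, x = -8/3) combine into one prefactor.
Consecutive-term ratio: r(k) = -\frac{8}{3} * 1 / [(k-\frac{2}{3}) (k+1)] - rational; roots negated = parameters, x = -\frac{8}{3}, C = \frac{9}{10}.


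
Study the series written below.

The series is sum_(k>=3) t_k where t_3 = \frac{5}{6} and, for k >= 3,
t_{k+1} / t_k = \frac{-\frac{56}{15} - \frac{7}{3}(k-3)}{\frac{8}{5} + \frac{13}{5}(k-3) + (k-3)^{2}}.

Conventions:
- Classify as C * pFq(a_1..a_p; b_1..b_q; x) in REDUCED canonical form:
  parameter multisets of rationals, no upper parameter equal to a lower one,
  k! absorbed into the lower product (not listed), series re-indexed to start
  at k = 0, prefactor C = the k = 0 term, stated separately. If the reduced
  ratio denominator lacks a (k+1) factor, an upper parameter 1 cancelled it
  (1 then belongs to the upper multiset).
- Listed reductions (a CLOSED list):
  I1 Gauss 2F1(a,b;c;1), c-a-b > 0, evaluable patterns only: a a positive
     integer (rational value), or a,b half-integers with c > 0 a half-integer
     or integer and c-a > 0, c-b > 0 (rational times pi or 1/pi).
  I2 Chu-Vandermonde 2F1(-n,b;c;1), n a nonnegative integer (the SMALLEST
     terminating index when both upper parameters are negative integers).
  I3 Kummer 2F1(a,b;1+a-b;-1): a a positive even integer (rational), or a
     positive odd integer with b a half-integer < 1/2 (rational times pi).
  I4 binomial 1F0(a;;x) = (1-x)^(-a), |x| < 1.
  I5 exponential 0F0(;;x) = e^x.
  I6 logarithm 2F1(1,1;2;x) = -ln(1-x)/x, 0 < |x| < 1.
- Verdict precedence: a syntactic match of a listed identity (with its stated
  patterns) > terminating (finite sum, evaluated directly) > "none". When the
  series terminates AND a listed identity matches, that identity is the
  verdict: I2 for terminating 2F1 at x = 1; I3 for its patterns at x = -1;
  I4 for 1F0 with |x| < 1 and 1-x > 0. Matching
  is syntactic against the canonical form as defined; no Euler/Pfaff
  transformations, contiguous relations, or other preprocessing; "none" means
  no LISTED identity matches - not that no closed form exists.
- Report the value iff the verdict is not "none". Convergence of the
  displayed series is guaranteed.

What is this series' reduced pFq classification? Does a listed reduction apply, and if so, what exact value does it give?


Key observation: x = -\frac{7}{3} and the parameter 8/5 appears in both the upper and lower lists and cancels.
Adjacent-term ratio: r(k) = -\frac{7}{3} * 1 / [(k+1)] ; factor over Q: parameters, x = -\frac{7}{3}, and C = \frac{5}{6}.

Canonical form: C = \frac{5}{6} times 0F0 with upper {-}, lower {-}, x = -\frac{7}{3}. Verdict at x = -\frac{7}{3}: exponential (I5) matches (the 0F0 exponential series at x = -\frac{7}{3}). Exact value: \frac{5}{6} \cdot e^{-\frac{7}{3}}.


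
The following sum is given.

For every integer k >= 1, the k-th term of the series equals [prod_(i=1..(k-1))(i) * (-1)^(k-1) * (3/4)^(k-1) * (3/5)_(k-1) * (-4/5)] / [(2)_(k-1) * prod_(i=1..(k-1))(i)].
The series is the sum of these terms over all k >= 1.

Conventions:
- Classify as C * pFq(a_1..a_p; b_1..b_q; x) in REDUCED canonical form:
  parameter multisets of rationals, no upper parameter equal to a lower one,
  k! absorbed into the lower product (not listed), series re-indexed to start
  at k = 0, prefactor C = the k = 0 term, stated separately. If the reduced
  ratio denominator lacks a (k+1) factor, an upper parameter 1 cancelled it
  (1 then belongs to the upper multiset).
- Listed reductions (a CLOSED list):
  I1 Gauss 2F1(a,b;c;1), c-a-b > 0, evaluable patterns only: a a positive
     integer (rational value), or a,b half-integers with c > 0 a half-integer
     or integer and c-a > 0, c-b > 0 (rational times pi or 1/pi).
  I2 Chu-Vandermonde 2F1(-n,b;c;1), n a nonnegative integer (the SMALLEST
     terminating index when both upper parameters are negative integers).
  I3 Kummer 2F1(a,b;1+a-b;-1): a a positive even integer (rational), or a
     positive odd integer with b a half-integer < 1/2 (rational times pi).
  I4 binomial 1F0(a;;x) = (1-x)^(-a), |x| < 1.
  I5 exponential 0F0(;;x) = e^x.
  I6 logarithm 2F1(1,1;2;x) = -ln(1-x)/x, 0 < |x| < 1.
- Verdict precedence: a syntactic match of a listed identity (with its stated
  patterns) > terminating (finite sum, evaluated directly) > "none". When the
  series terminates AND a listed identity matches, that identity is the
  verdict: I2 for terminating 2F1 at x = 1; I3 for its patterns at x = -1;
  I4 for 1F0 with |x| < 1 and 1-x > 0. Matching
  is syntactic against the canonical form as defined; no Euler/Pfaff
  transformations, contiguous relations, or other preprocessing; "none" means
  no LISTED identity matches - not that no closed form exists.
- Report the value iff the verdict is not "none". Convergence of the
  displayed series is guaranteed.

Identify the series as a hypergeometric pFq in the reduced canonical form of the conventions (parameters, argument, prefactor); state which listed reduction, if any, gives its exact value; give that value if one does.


With C = -4/5: the canonical form is 2F1(3/5, 1; 2; -3/4). Verdict: none. Every listed pattern misses the 2F1 form at -3/4, upper {3/5, 1}.

The tell: t_0 being -4/5, the running product (prefactor -4/5) telescopes to a rising factorial.
Term ratio: r(k) = (-3/4) * (k+3/5) (k+1) / [(k+2) (k+1)] - rational in k. x = (-3/4); t_0 = -4/5; negate the roots.


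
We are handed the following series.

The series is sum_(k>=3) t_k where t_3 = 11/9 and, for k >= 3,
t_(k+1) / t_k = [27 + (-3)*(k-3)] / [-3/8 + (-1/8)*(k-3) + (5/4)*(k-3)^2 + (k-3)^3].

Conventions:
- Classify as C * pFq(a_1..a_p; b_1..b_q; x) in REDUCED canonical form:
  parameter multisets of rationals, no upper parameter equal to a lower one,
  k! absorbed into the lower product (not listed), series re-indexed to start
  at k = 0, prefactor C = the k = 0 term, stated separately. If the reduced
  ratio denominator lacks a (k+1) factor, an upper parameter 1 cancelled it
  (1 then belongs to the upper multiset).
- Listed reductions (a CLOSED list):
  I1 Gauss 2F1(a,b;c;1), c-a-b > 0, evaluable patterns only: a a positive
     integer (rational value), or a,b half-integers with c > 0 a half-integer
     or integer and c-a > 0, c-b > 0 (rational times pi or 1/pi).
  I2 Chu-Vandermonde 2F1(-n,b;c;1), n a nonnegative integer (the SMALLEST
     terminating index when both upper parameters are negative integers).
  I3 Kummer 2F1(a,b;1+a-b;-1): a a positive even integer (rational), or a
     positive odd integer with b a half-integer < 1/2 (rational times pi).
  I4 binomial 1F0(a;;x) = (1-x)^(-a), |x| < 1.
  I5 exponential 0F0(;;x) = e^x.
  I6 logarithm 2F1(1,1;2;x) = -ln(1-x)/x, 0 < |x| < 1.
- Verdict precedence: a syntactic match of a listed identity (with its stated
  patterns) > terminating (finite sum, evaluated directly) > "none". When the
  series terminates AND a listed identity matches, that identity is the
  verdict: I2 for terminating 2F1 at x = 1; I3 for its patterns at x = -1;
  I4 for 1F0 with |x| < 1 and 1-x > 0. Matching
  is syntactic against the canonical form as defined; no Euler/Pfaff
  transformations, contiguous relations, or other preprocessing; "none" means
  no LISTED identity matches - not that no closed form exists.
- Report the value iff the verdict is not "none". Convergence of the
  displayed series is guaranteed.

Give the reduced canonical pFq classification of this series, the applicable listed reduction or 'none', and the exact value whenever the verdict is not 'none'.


Structural cue: from the first term 11/9: roots of the ratio polynomials (C = 11/9, x = -3) are the negated parameters.
Step ratio: r(k) = (-3) * (k-9) / [(k-1/2) (k+3/4) (k+1)] - rational in k. x = (-3); t_0 = 11/9; negate the roots.

Classification (C = 11/9): 1F2 with upper {-9}, lower {-1/2, 3/4}, argument x = -3. Verdict: terminating - no listed pattern fits, but -9 in the upper list cuts the series at k = 9; direct evaluation. Its exact value is -5626695226241101/1245875255625.
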